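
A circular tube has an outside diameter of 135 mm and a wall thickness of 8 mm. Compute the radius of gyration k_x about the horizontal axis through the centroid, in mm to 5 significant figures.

Break the section into simple shapes (no overlaps), measuring from the bottom-left corner of the bounding box.
Outer circle: ⌀135, A = 14313.88 mm², y = 67.5 mm, Ī = 16 304 406 mm⁴.
Bore (subtracted): ⌀119, A = 11122.02 mm², y = 67.5 mm, Ī = 9 843 686 mm⁴.
By symmetry the centroid is at mid-height, ȳ = 67.5 mm.
All pieces are centred on the horizontal axis through the centroid, so I = ΣĪ (holes subtracted) = 6 460 720 mm⁴.
Radius of gyration: k = √(I/A) = √(6 460 720 / 3191.858) = 44.99028 mm.

k_x ≈ 44.990 mm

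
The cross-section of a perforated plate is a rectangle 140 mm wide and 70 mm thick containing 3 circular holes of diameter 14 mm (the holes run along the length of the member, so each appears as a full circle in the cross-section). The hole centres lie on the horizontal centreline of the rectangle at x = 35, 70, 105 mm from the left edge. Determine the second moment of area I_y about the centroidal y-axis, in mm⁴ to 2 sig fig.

Break the section into simple shapes (no overlaps), measuring from the bottom-left corner of the bounding box.
Plate: 140 × 70, A = 9 800 mm², x = 70 mm, Ī = 16 006 667 mm⁴.
Hole 1 (subtracted): ⌀14, A = 153.9 mm², x = 35 mm, Ī = 1 886 mm⁴.
Hole 2 (subtracted): ⌀14, A = 153.9 mm², x = 70 mm, Ī = 1 886 mm⁴.
Hole 3 (subtracted): ⌀14, A = 153.9 mm², x = 105 mm, Ī = 1 886 mm⁴.
By symmetry the centroid is at mid-width, x̄ = 70 mm.
Transfer each piece to the centroidal y-axis using Ī + A·d² with d = x − 70:
  plate: d = 0 mm → contributes +16 006 667 mm⁴
  hole 1: d = -35 mm → contributes −190 460 mm⁴
  hole 2: d = 0 mm → contributes −1 886 mm⁴
  hole 3: d = 35 mm → contributes −190 460 mm⁴
Total I = 15 623 861 mm⁴.

I_y ≈ 1.6 × 10⁷ mm⁴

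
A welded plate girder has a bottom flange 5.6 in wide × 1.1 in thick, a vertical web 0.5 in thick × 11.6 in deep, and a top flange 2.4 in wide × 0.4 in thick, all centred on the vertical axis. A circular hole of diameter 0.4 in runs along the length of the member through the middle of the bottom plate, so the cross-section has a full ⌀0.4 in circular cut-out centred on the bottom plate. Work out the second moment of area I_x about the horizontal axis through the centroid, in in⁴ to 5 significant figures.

Split into non-overlapping primitives; take the origin at the lower-left of the bounding box.
Bottom plate: 5.6 × 1.1, A = 6.16 in², y = 0.55 in, Ī = 0.6211333 in⁴.
Web plate: 0.5 × 11.6, A = 5.8 in², y = 6.9 in, Ī = 65.03733 in⁴.
Top plate: 2.4 × 0.4, A = 0.96 in², y = 12.9 in, Ī = 0.0128 in⁴.
Hole (subtracted): ⌀0.4, A = 0.1256637 in², y = 0.55 in, Ī = 0.001256637 in⁴.
Centroid: ȳ = ΣA·y / ΣA = 4.355277 in.
Transfer each piece to the horizontal axis through the centroid using Ī + A·d² with d = y − 4.355277:
  bottom plate: d = -3.805277 in → contributes +89.81878 in⁴
  web plate: d = 2.544723 in → contributes +102.5959 in⁴
  top plate: d = 8.544723 in → contributes +70.10459 in⁴
  hole: d = -3.805277 in → contributes −1.820884 in⁴
Total I = 260.6984 in⁴.

I_x ≈ 260.70 in⁴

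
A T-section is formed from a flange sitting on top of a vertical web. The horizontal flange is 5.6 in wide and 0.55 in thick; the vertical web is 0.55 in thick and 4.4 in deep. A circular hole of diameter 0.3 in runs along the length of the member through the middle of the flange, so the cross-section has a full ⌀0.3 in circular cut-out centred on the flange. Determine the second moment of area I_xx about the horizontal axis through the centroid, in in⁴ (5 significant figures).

Break the section into simple shapes (no overlaps), measuring from the bottom-left corner of the bounding box.
Flange: 5.6 × 0.55, A = 3.08 in², y = 4.675 in, Ī = 0.07764167 in⁴.
Web: 0.55 × 4.4, A = 2.42 in², y = 2.2 in, Ī = 3.904267 in⁴.
Hole (subtracted): ⌀0.3, A = 0.07068583 in², y = 4.675 in, Ī = 0.0003976078 in⁴.
Centroid: ȳ = ΣA·y / ΣA = 3.571822 in.
Transfer each piece to the horizontal axis through the centroid using Ī + A·d² with d = y − 3.571822:
  flange: d = 1.103178 in → contributes +3.826007 in⁴
  web: d = -1.371822 in → contributes +8.458454 in⁴
  hole: d = 1.103178 in → contributes −0.08642239 in⁴
Total I = 12.19804 in⁴.

I_xx ≈ 12.198 in⁴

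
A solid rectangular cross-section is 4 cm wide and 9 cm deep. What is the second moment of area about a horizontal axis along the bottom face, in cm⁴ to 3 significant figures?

The section: 4 × 9, A = 36 cm², y = 4.5 cm, Ī = 243 cm⁴.
Transfer it to the bottom edge using Ī + A·d² with d = y − 0:
  the section: d = 4.5 cm → contributes +972 cm⁴
Total I = 972 cm⁴.

I_base ≈ 972 cm⁴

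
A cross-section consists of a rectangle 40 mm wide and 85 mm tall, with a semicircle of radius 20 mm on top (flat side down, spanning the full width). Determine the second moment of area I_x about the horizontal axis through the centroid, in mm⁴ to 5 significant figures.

Decompose the section into non-overlapping parts with the origin at the bottom-left of its bounding rectangle.
Rectangular body: 40 × 85, A = 3 400 mm², y = 42.5 mm, Ī = 2 047 083 mm⁴.
Semicircular cap: semicircle r = 20, A = 628.3185 mm², y = 93.48826 mm, Ī = 17561.11 mm⁴.
Centroid: ȳ = ΣA·y / ΣA = 50.45291 mm.
Transfer each piece to the horizontal axis through the centroid using Ī + A·d² with d = y − 50.45291:
  rectangular body: d = -7.952914 mm → contributes +2 262 129 mm⁴
  semicircular cap: d = 43.03535 mm → contributes +1 181 233 mm⁴
Total I = 3 443 362 mm⁴.

I_x ≈ 3.4434 × 10⁶ mm⁴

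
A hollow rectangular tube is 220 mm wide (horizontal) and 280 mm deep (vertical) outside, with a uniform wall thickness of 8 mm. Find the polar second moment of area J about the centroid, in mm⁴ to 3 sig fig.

J ≈ 1.51 × 10⁸ mm⁴

Split into non-overlapping primitives; take the origin at the lower-left of the bounding box.
Outer rectangle: 220 × 280, A = 61 600 mm², y = 140 mm, Ī = 402 453 333 mm⁴.
Inner void (subtracted): 204 × 264, A = 53 856 mm², y = 140 mm, Ī = 312 795 648 mm⁴.
By symmetry the centroid is at mid-height, ȳ = 140 mm.
All pieces are centred on the centroidal x-axis, so I = ΣĪ (holes subtracted) = 89 657 685 mm⁴.
Repeating about the centroidal y-axis gives I_y = 61 680 725 mm⁴.
Polar second moment: J = I_x + I_y = 151 338 411 mm⁴.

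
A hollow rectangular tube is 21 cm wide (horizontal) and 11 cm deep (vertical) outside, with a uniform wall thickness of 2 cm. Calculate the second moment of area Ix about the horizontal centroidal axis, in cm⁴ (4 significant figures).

Split into non-overlapping primitives; take the origin at the lower-left of the bounding box.
Outer rectangle: 21 × 11, A = 231 cm², y = 5.5 cm, Ī = 2329.25 cm⁴.
Inner void (subtracted): 17 × 7, A = 119 cm², y = 5.5 cm, Ī = 485.917 cm⁴.
By symmetry the centroid is at mid-height, ȳ = 5.5 cm.
All pieces are centred on the horizontal centroidal axis, so I = ΣĪ (holes subtracted) = 1843.33 cm⁴.

Ix ≈ 1843 cm⁴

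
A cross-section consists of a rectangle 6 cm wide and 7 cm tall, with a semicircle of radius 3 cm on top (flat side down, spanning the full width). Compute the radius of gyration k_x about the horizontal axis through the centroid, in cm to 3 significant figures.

Decompose the section into non-overlapping parts with the origin at the bottom-left of its bounding rectangle.
Rectangular body: 6 × 7, A = 42 cm², y = 3.5 cm, Ī = 171.5 cm⁴.
Semicircular cap: semicircle r = 3, A = 14.137 cm², y = 8.2732 cm, Ī = 8.8903 cm⁴.
Centroid: ȳ = ΣA·y / ΣA = 4.7021 cm.
Transfer each piece to the horizontal axis through the centroid using Ī + A·d² with d = y − 4.7021:
  rectangular body: d = -1.2021 cm → contributes +232.19 cm⁴
  semicircular cap: d = 3.5712 cm → contributes +189.19 cm⁴
Total I = 421.37 cm⁴.
Radius of gyration: k = √(I/A) = √(421.37 / 56.137) = 2.7397 cm.

k_x ≈ 2.74 cm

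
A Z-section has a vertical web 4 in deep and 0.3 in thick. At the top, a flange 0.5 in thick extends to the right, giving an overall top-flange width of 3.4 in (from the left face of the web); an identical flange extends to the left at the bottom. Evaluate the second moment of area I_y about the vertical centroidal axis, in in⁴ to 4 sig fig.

I_y ≈ 11.45 in⁴

Decompose the section into non-overlapping parts with the origin at the bottom-left of its bounding rectangle.
Web: 0.3 × 4, A = 1.2 in², x = 3.25 in, Ī = 0.009 in⁴.
Top flange (beyond web): 3.1 × 0.5, A = 1.55 in², x = 4.95 in, Ī = 1.24129 in⁴.
Bottom flange (beyond web): 3.1 × 0.5, A = 1.55 in², x = 1.55 in, Ī = 1.24129 in⁴.
Centroid: x̄ = ΣA·x / ΣA = 3.25 in.
Transfer each piece to the vertical centroidal axis using Ī + A·d² with d = x − 3.25:
  web: d = 0 in → contributes +0.009 in⁴
  top flange (beyond web): d = 1.7 in → contributes +5.72079 in⁴
  bottom flange (beyond web): d = -1.7 in → contributes +5.72079 in⁴
Total I = 11.4506 in⁴.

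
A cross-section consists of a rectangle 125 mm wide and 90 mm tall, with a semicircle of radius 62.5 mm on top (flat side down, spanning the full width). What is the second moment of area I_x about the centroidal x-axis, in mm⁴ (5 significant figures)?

I_x ≈ 2.9581 × 10⁷ mm⁴

Break the section into simple shapes (no overlaps), measuring from the bottom-left corner of the bounding box.
Rectangular body: 125 × 90, A = 11 250 mm², y = 45 mm, Ī = 7 593 750 mm⁴.
Semicircular cap: semicircle r = 62.5, A = 6135.923 mm², y = 116.5258 mm, Ī = 1 674 758 mm⁴.
Centroid: ȳ = ΣA·y / ΣA = 70.24324 mm.
Transfer each piece to the centroidal x-axis using Ī + A·d² with d = y − 70.24324:
  rectangular body: d = -25.24324 mm → contributes +14 762 486 mm⁴
  semicircular cap: d = 46.28259 mm → contributes +14 818 384 mm⁴
Total I = 29 580 870 mm⁴.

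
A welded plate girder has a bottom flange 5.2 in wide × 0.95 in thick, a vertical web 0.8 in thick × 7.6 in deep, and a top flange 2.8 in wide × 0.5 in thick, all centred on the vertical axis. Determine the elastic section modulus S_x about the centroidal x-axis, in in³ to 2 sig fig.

Decompose the section into non-overlapping parts with the origin at the bottom-left of its bounding rectangle.
Bottom plate: 5.2 × 0.95, A = 4.94 in², y = 0.475 in, Ī = 0.3715 in⁴.
Web plate: 0.8 × 7.6, A = 6.08 in², y = 4.75 in, Ī = 29.27 in⁴.
Top plate: 2.8 × 0.5, A = 1.4 in², y = 8.8 in, Ī = 0.02917 in⁴.
Centroid: ȳ = ΣA·y / ΣA = 3.506 in.
Transfer each piece to the centroidal x-axis using Ī + A·d² with d = y − 3.506:
  bottom plate: d = -3.031 in → contributes +45.76 in⁴
  web plate: d = 1.244 in → contributes +38.67 in⁴
  top plate: d = 5.294 in → contributes +39.26 in⁴
Total I = 123.7 in⁴.
Extreme fibre distance c = 5.544 in; S = I/c = 22.31 in³.

S_x ≈ 22 in³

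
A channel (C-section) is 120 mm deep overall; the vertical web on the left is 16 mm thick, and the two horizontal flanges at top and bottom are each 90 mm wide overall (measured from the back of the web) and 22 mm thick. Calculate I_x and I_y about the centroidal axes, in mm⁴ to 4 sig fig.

Split into non-overlapping primitives; take the origin at the lower-left of the bounding box.
Web: 16 × 120, A = 1 920 mm², y = 60 mm, Ī = 2 304 000 mm⁴.
Top flange (beyond web): 74 × 22, A = 1 628 mm², y = 109 mm, Ī = 65662.7 mm⁴.
Bottom flange (beyond web): 74 × 22, A = 1 628 mm², y = 11 mm, Ī = 65662.7 mm⁴.
By symmetry the centroid is at mid-height, ȳ = 60 mm.
Transfer each piece to the centroidal x-axis using Ī + A·d² with d = y − 60:
  web: d = 0 mm → contributes +2 304 000 mm⁴
  top flange (beyond web): d = 49 mm → contributes +3 974 491 mm⁴
  bottom flange (beyond web): d = -49 mm → contributes +3 974 491 mm⁴
Total I = 10 252 981 mm⁴.
For the y-axis: x̄ = 36.3076 mm.
Repeating about the centroidal y-axis gives I_y = 3 972 556 mm⁴.

I_x ≈ 1.025 × 10⁷ mm⁴, I_y ≈ 3.973 × 10⁶ mm⁴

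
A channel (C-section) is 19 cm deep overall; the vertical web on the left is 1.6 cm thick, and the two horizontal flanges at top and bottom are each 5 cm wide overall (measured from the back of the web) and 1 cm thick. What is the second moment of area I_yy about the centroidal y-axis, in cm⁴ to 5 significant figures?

I_yy ≈ 47.767 cm⁴

Split into non-overlapping primitives; take the origin at the lower-left of the bounding box.
Web: 1.6 × 19, A = 30.4 cm², x = 0.8 cm, Ī = 6.485333 cm⁴.
Top flange (beyond web): 3.4 × 1, A = 3.4 cm², x = 3.3 cm, Ī = 3.275333 cm⁴.
Bottom flange (beyond web): 3.4 × 1, A = 3.4 cm², x = 3.3 cm, Ī = 3.275333 cm⁴.
Centroid: x̄ = ΣA·x / ΣA = 1.256989 cm.
Transfer each piece to the centroidal y-axis using Ī + A·d² with d = x − 1.256989:
  web: d = -0.4569892 cm → contributes +12.83404 cm⁴
  top flange (beyond web): d = 2.043011 cm → contributes +17.46657 cm⁴
  bottom flange (beyond web): d = 2.043011 cm → contributes +17.46657 cm⁴
Total I = 47.76718 cm⁴.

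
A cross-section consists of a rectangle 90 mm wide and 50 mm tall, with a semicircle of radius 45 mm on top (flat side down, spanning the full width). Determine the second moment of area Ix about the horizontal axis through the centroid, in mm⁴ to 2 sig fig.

Ix ≈ 5.0 × 10⁶ mm⁴

Decompose the section into non-overlapping parts with the origin at the bottom-left of its bounding rectangle.
Rectangular body: 90 × 50, A = 4 500 mm², y = 25 mm, Ī = 937 500 mm⁴.
Semicircular cap: semicircle r = 45, A = 3 181 mm², y = 69.1 mm, Ī = 450 072 mm⁴.
Centroid: ȳ = ΣA·y / ΣA = 43.26 mm.
Transfer each piece to the horizontal axis through the centroid using Ī + A·d² with d = y − 43.26:
  rectangular body: d = -18.26 mm → contributes +2 438 331 mm⁴
  semicircular cap: d = 25.84 mm → contributes +2 573 314 mm⁴
Total I = 5 011 645 mm⁴.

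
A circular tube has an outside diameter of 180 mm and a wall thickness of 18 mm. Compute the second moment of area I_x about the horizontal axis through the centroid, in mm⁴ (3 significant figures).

I_x ≈ 3.04 × 10⁷ mm⁴

Break the section into simple shapes (no overlaps), measuring from the bottom-left corner of the bounding box.
Outer circle: ⌀180, A = 25 447 mm², y = 90 mm, Ī = 51 529 974 mm⁴.
Bore (subtracted): ⌀144, A = 16 286 mm², y = 90 mm, Ī = 21 106 677 mm⁴.
By symmetry the centroid is at mid-height, ȳ = 90 mm.
All pieces are centred on the horizontal axis through the centroid, so I = ΣĪ (holes subtracted) = 30 423 296 mm⁴.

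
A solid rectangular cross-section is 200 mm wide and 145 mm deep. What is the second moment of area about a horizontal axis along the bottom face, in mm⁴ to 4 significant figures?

The section: 200 × 145, A = 29 000 mm², y = 72.5 mm, Ī = 50 810 417 mm⁴.
Transfer it to the base of the section using Ī + A·d² with d = y − 0:
  the section: d = 72.5 mm → contributes +203 241 667 mm⁴
Total I = 203 241 667 mm⁴.

I_base ≈ 2.032 × 10⁸ mm⁴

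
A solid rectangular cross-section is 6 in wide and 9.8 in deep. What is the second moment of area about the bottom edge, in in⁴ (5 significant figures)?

The section: 6 × 9.8, A = 58.8 in², y = 4.9 in, Ī = 470.596 in⁴.
Transfer it to a horizontal axis along the bottom face using Ī + A·d² with d = y − 0:
  the section: d = 4.9 in → contributes +1882.384 in⁴
Total I = 1882.384 in⁴.

I_base ≈ 1882.4 in⁴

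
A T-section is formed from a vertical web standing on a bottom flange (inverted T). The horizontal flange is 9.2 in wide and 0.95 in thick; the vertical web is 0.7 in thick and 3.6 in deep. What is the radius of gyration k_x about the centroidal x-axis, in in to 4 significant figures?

Split into non-overlapping primitives; take the origin at the lower-left of the bounding box.
Flange: 9.2 × 0.95, A = 8.74 in², y = 0.475 in, Ī = 0.657321 in⁴.
Web: 0.7 × 3.6, A = 2.52 in², y = 2.75 in, Ī = 2.7216 in⁴.
Centroid: ȳ = ΣA·y / ΣA = 0.984147 in.
Transfer each piece to the centroidal x-axis using Ī + A·d² with d = y − 0.984147:
  flange: d = -0.509147 in → contributes +2.923 in⁴
  web: d = 1.76585 in → contributes +10.5796 in⁴
Total I = 13.5026 in⁴.
Radius of gyration: k = √(I/A) = √(13.5026 / 11.26) = 1.09506 in.

k_x ≈ 1.095 in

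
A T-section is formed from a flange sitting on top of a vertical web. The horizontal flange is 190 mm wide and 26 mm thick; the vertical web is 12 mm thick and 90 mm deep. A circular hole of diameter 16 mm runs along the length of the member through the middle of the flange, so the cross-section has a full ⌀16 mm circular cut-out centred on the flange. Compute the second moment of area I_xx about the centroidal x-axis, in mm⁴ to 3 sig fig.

I_xx ≈ 3.96 × 10⁶ mm⁴

Treat the section as a set of non-overlapping primitives; coordinates are from the bounding-box lower-left.
Flange: 190 × 26, A = 4 940 mm², y = 103 mm, Ī = 278 287 mm⁴.
Web: 12 × 90, A = 1 080 mm², y = 45 mm, Ī = 729 000 mm⁴.
Hole (subtracted): ⌀16, A = 201.06 mm², y = 103 mm, Ī = 3 217 mm⁴.
Centroid: ȳ = ΣA·y / ΣA = 92.235 mm.
Transfer each piece to the centroidal x-axis using Ī + A·d² with d = y − 92.235:
  flange: d = 10.765 mm → contributes +850 744 mm⁴
  web: d = -47.235 mm → contributes +3 138 652 mm⁴
  hole: d = 10.765 mm → contributes −26 516 mm⁴
Total I = 3 962 879 mm⁴.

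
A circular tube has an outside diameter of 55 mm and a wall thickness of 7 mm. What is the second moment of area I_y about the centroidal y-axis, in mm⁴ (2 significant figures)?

Break the section into simple shapes (no overlaps), measuring from the bottom-left corner of the bounding box.
Outer circle: ⌀55, A = 2 376 mm², x = 27.5 mm, Ī = 449 180 mm⁴.
Bore (subtracted): ⌀41, A = 1 320 mm², x = 27.5 mm, Ī = 138 709 mm⁴.
By symmetry the centroid is at mid-width, x̄ = 27.5 mm.
All pieces are centred on the centroidal y-axis, so I = ΣĪ (holes subtracted) = 310 471 mm⁴.

I_y ≈ 3.1 × 10⁵ mm⁴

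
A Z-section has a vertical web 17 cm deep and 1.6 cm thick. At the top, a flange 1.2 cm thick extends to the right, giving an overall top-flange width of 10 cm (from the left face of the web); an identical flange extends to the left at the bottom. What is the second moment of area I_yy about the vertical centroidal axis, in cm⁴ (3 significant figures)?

I_yy ≈ 628 cm⁴

Split into non-overlapping primitives; take the origin at the lower-left of the bounding box.
Web: 1.6 × 17, A = 27.2 cm², x = 9.2 cm, Ī = 5.8027 cm⁴.
Top flange (beyond web): 8.4 × 1.2, A = 10.08 cm², x = 14.2 cm, Ī = 59.27 cm⁴.
Bottom flange (beyond web): 8.4 × 1.2, A = 10.08 cm², x = 4.2 cm, Ī = 59.27 cm⁴.
Centroid: x̄ = ΣA·x / ΣA = 9.2 cm.
Transfer each piece to the vertical centroidal axis using Ī + A·d² with d = x − 9.2:
  web: d = 0 cm → contributes +5.8027 cm⁴
  top flange (beyond web): d = 5 cm → contributes +311.27 cm⁴
  bottom flange (beyond web): d = -5 cm → contributes +311.27 cm⁴
Total I = 628.34 cm⁴.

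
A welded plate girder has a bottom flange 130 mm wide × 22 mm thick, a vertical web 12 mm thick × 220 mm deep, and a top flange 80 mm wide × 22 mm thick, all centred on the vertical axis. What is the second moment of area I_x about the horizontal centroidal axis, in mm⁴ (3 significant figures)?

Treat the section as a set of non-overlapping primitives; coordinates are from the bounding-box lower-left.
Bottom plate: 130 × 22, A = 2 860 mm², y = 11 mm, Ī = 115 353 mm⁴.
Web plate: 12 × 220, A = 2 640 mm², y = 132 mm, Ī = 10 648 000 mm⁴.
Top plate: 80 × 22, A = 1 760 mm², y = 253 mm, Ī = 70 987 mm⁴.
Centroid: ȳ = ΣA·y / ΣA = 113.67 mm.
Transfer each piece to the horizontal centroidal axis using Ī + A·d² with d = y − 113.67:
  bottom plate: d = -102.67 mm → contributes +30 261 024 mm⁴
  web plate: d = 18.333 mm → contributes +11 535 333 mm⁴
  top plate: d = 139.33 mm → contributes +34 239 236 mm⁴
Total I = 76 035 593 mm⁴.

I_x ≈ 7.60 × 10⁷ mm⁴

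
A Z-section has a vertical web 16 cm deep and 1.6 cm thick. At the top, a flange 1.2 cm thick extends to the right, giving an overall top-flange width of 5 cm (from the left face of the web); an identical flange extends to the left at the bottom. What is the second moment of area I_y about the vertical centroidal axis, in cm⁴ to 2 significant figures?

I_y ≈ 64 cm⁴

Break the section into simple shapes (no overlaps), measuring from the bottom-left corner of the bounding box.
Web: 1.6 × 16, A = 25.6 cm², x = 4.2 cm, Ī = 5.461 cm⁴.
Top flange (beyond web): 3.4 × 1.2, A = 4.08 cm², x = 6.7 cm, Ī = 3.93 cm⁴.
Bottom flange (beyond web): 3.4 × 1.2, A = 4.08 cm², x = 1.7 cm, Ī = 3.93 cm⁴.
Centroid: x̄ = ΣA·x / ΣA = 4.2 cm.
Transfer each piece to the vertical centroidal axis using Ī + A·d² with d = x − 4.2:
  web: d = 0 cm → contributes +5.461 cm⁴
  top flange (beyond web): d = 2.5 cm → contributes +29.43 cm⁴
  bottom flange (beyond web): d = -2.5 cm → contributes +29.43 cm⁴
Total I = 64.32 cm⁴.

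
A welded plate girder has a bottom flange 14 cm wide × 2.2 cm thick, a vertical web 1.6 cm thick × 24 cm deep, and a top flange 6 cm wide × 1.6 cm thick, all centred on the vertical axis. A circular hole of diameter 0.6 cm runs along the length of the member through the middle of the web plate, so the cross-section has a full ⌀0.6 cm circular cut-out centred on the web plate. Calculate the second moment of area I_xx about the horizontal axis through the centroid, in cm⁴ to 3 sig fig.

I_xx ≈ 7710 cm⁴

Treat the section as a set of non-overlapping primitives; coordinates are from the bounding-box lower-left.
Bottom plate: 14 × 2.2, A = 30.8 cm², y = 1.1 cm, Ī = 12.423 cm⁴.
Web plate: 1.6 × 24, A = 38.4 cm², y = 14.2 cm, Ī = 1843.2 cm⁴.
Top plate: 6 × 1.6, A = 9.6 cm², y = 27 cm, Ī = 2.048 cm⁴.
Hole (subtracted): ⌀0.6, A = 0.28274 cm², y = 14.2 cm, Ī = 0.0063617 cm⁴.
Centroid: ȳ = ΣA·y / ΣA = 10.626 cm.
Transfer each piece to the horizontal axis through the centroid using Ī + A·d² with d = y − 10.626:
  bottom plate: d = -9.5263 cm → contributes +2807.5 cm⁴
  web plate: d = 3.5737 cm → contributes +2333.6 cm⁴
  top plate: d = 16.374 cm → contributes +2575.8 cm⁴
  hole: d = 3.5737 cm → contributes −3.6174 cm⁴
Total I = 7713.3 cm⁴.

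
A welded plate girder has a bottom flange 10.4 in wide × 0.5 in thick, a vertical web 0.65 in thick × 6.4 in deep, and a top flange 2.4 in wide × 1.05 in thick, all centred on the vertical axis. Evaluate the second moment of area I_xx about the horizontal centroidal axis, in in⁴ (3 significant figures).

Treat the section as a set of non-overlapping primitives; coordinates are from the bounding-box lower-left.
Bottom plate: 10.4 × 0.5, A = 5.2 in², y = 0.25 in, Ī = 0.10833 in⁴.
Web plate: 0.65 × 6.4, A = 4.16 in², y = 3.7 in, Ī = 14.199 in⁴.
Top plate: 2.4 × 1.05, A = 2.52 in², y = 7.425 in, Ī = 0.23153 in⁴.
Centroid: ȳ = ΣA·y / ΣA = 2.9801 in.
Transfer each piece to the horizontal centroidal axis using Ī + A·d² with d = y − 2.9801:
  bottom plate: d = -2.7301 in → contributes +38.865 in⁴
  web plate: d = 0.71995 in → contributes +16.356 in⁴
  top plate: d = 4.4449 in → contributes +50.021 in⁴
Total I = 105.24 in⁴.

I_xx ≈ 105 in⁴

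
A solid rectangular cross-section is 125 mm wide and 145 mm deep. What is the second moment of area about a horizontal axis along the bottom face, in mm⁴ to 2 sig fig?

The section: 125 × 145, A = 18 125 mm², y = 72.5 mm, Ī = 31 756 510 mm⁴.
Transfer it to a horizontal axis along the bottom face using Ī + A·d² with d = y − 0:
  the section: d = 72.5 mm → contributes +127 026 042 mm⁴
Total I = 127 026 042 mm⁴.

I_base ≈ 1.3 × 10⁸ mm⁴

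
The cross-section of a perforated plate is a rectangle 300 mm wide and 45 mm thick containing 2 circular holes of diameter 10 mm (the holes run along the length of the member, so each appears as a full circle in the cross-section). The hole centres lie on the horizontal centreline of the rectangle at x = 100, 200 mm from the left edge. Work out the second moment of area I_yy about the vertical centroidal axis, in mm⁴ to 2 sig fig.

I_yy ≈ 1.0 × 10⁸ mm⁴

Treat the section as a set of non-overlapping primitives; coordinates are from the bounding-box lower-left.
Plate: 300 × 45, A = 13 500 mm², x = 150 mm, Ī = 101 250 000 mm⁴.
Hole 1 (subtracted): ⌀10, A = 78.54 mm², x = 100 mm, Ī = 490.9 mm⁴.
Hole 2 (subtracted): ⌀10, A = 78.54 mm², x = 200 mm, Ī = 490.9 mm⁴.
By symmetry the centroid is at mid-width, x̄ = 150 mm.
Transfer each piece to the vertical centroidal axis using Ī + A·d² with d = x − 150:
  plate: d = 0 mm → contributes +101 250 000 mm⁴
  hole 1: d = -50 mm → contributes −196 840 mm⁴
  hole 2: d = 50 mm → contributes −196 840 mm⁴
Total I = 100 856 319 mm⁴.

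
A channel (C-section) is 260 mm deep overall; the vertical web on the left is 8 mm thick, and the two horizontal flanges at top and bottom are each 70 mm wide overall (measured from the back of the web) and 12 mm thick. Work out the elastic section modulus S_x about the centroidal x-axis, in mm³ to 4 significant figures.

S_x ≈ 2.663 × 10⁵ mm³

Treat the section as a set of non-overlapping primitives; coordinates are from the bounding-box lower-left.
Web: 8 × 260, A = 2 080 mm², y = 130 mm, Ī = 11 717 333 mm⁴.
Top flange (beyond web): 62 × 12, A = 744 mm², y = 254 mm, Ī = 8 928 mm⁴.
Bottom flange (beyond web): 62 × 12, A = 744 mm², y = 6 mm, Ī = 8 928 mm⁴.
By symmetry the centroid is at mid-height, ȳ = 130 mm.
Transfer each piece to the centroidal x-axis using Ī + A·d² with d = y − 130:
  web: d = 0 mm → contributes +11 717 333 mm⁴
  top flange (beyond web): d = 124 mm → contributes +11 448 672 mm⁴
  bottom flange (beyond web): d = -124 mm → contributes +11 448 672 mm⁴
Total I = 34 614 677 mm⁴.
Extreme fibre distance c = 130 mm; S = I/c = 266 267 mm³.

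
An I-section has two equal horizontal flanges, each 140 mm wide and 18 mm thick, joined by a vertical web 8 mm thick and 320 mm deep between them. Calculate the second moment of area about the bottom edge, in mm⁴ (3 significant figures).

Break the section into simple shapes (no overlaps), measuring from the bottom-left corner of the bounding box.
Bottom flange: 140 × 18, A = 2 520 mm², y = 9 mm, Ī = 68 040 mm⁴.
Web: 8 × 320, A = 2 560 mm², y = 178 mm, Ī = 21 845 333 mm⁴.
Top flange: 140 × 18, A = 2 520 mm², y = 347 mm, Ī = 68 040 mm⁴.
Transfer each piece to the base of the section using Ī + A·d² with d = y − 0:
  bottom flange: d = 9 mm → contributes +272 160 mm⁴
  web: d = 178 mm → contributes +102 956 373 mm⁴
  top flange: d = 347 mm → contributes +303 498 720 mm⁴
Total I = 406 727 253 mm⁴.

I_base ≈ 4.07 × 10⁸ mm⁴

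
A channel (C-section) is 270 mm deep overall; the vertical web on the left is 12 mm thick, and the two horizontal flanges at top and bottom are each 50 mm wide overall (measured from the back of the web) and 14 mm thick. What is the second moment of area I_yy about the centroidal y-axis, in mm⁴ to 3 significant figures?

I_yy ≈ 6.68 × 10⁵ mm⁴

Decompose the section into non-overlapping parts with the origin at the bottom-left of its bounding rectangle.
Web: 12 × 270, A = 3 240 mm², x = 6 mm, Ī = 38 880 mm⁴.
Top flange (beyond web): 38 × 14, A = 532 mm², x = 31 mm, Ī = 64 017 mm⁴.
Bottom flange (beyond web): 38 × 14, A = 532 mm², x = 31 mm, Ī = 64 017 mm⁴.
Centroid: x̄ = ΣA·x / ΣA = 12.18 mm.
Transfer each piece to the centroidal y-axis using Ī + A·d² with d = x − 12.18:
  web: d = -6.1803 mm → contributes +162 635 mm⁴
  top flange (beyond web): d = 18.82 mm → contributes +252 442 mm⁴
  bottom flange (beyond web): d = 18.82 mm → contributes +252 442 mm⁴
Total I = 667 519 mm⁴.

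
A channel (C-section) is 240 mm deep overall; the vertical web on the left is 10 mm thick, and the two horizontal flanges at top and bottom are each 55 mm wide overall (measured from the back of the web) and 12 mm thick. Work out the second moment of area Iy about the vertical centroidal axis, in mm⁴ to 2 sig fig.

Split into non-overlapping primitives; take the origin at the lower-left of the bounding box.
Web: 10 × 240, A = 2 400 mm², x = 5 mm, Ī = 20 000 mm⁴.
Top flange (beyond web): 45 × 12, A = 540 mm², x = 32.5 mm, Ī = 91 125 mm⁴.
Bottom flange (beyond web): 45 × 12, A = 540 mm², x = 32.5 mm, Ī = 91 125 mm⁴.
Centroid: x̄ = ΣA·x / ΣA = 13.53 mm.
Transfer each piece to the vertical centroidal axis using Ī + A·d² with d = x − 13.53:
  web: d = -8.534 mm → contributes +194 810 mm⁴
  top flange (beyond web): d = 18.97 mm → contributes +285 358 mm⁴
  bottom flange (beyond web): d = 18.97 mm → contributes +285 358 mm⁴
Total I = 765 526 mm⁴.

Iy ≈ 7.7 × 10⁵ mm⁴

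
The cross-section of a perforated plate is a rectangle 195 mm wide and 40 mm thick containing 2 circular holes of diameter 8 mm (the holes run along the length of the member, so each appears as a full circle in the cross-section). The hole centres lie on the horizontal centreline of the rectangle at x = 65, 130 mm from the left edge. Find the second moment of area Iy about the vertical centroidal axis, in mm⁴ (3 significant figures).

Decompose the section into non-overlapping parts with the origin at the bottom-left of its bounding rectangle.
Plate: 195 × 40, A = 7 800 mm², x = 97.5 mm, Ī = 24 716 250 mm⁴.
Hole 1 (subtracted): ⌀8, A = 50.265 mm², x = 65 mm, Ī = 201.06 mm⁴.
Hole 2 (subtracted): ⌀8, A = 50.265 mm², x = 130 mm, Ī = 201.06 mm⁴.
By symmetry the centroid is at mid-width, x̄ = 97.5 mm.
Transfer each piece to the vertical centroidal axis using Ī + A·d² with d = x − 97.5:
  plate: d = 0 mm → contributes +24 716 250 mm⁴
  hole 1: d = -32.5 mm → contributes −53 294 mm⁴
  hole 2: d = 32.5 mm → contributes −53 294 mm⁴
Total I = 24 609 662 mm⁴.

Iy ≈ 2.46 × 10⁷ mm⁴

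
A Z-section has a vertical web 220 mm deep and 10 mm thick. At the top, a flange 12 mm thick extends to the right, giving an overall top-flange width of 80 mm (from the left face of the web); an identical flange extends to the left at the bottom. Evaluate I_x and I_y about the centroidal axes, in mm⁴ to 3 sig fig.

I_x ≈ 2.71 × 10⁷ mm⁴, I_y ≈ 3.39 × 10⁶ mm⁴

Decompose the section into non-overlapping parts with the origin at the bottom-left of its bounding rectangle.
Web: 10 × 220, A = 2 200 mm², y = 110 mm, Ī = 8 873 333 mm⁴.
Top flange (beyond web): 70 × 12, A = 840 mm², y = 214 mm, Ī = 10 080 mm⁴.
Bottom flange (beyond web): 70 × 12, A = 840 mm², y = 6 mm, Ī = 10 080 mm⁴.
Centroid: ȳ = ΣA·y / ΣA = 110 mm.
Transfer each piece to the centroidal x-axis using Ī + A·d² with d = y − 110:
  web: d = 0 mm → contributes +8 873 333 mm⁴
  top flange (beyond web): d = 104 mm → contributes +9 095 520 mm⁴
  bottom flange (beyond web): d = -104 mm → contributes +9 095 520 mm⁴
Total I = 27 064 373 mm⁴.
For the y-axis: x̄ = 75 mm.
Repeating about the centroidal y-axis gives I_y = 3 392 333 mm⁴.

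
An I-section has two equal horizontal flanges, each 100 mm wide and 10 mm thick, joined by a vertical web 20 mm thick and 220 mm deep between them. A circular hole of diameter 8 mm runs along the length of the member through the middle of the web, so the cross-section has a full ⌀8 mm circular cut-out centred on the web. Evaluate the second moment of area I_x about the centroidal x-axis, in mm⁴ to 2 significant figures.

I_x ≈ 4.4 × 10⁷ mm⁴

Decompose the section into non-overlapping parts with the origin at the bottom-left of its bounding rectangle.
Bottom flange: 100 × 10, A = 1 000 mm², y = 5 mm, Ī = 8 333 mm⁴.
Web: 20 × 220, A = 4 400 mm², y = 120 mm, Ī = 17 746 667 mm⁴.
Top flange: 100 × 10, A = 1 000 mm², y = 235 mm, Ī = 8 333 mm⁴.
Hole (subtracted): ⌀8, A = 50.27 mm², y = 120 mm, Ī = 201.1 mm⁴.
By symmetry the centroid is at mid-height, ȳ = 120 mm.
Transfer each piece to the centroidal x-axis using Ī + A·d² with d = y − 120:
  bottom flange: d = -115 mm → contributes +13 233 333 mm⁴
  web: d = 0 mm → contributes +17 746 667 mm⁴
  top flange: d = 115 mm → contributes +13 233 333 mm⁴
  hole: d = 0 mm → contributes −201.1 mm⁴
Total I = 44 213 132 mm⁴.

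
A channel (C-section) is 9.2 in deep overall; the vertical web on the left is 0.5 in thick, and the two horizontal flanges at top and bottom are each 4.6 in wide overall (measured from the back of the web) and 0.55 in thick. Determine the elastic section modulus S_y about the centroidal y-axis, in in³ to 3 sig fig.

Treat the section as a set of non-overlapping primitives; coordinates are from the bounding-box lower-left.
Web: 0.5 × 9.2, A = 4.6 in², x = 0.25 in, Ī = 0.095833 in⁴.
Top flange (beyond web): 4.1 × 0.55, A = 2.255 in², x = 2.55 in, Ī = 3.1589 in⁴.
Bottom flange (beyond web): 4.1 × 0.55, A = 2.255 in², x = 2.55 in, Ī = 3.1589 in⁴.
Centroid: x̄ = ΣA·x / ΣA = 1.3886 in.
Transfer each piece to the centroidal y-axis using Ī + A·d² with d = x − 1.3886:
  web: d = -1.1386 in → contributes +6.0597 in⁴
  top flange (beyond web): d = 1.1614 in → contributes +6.2003 in⁴
  bottom flange (beyond web): d = 1.1614 in → contributes +6.2003 in⁴
Total I = 18.46 in⁴.
Extreme fibre distance c = 3.2114 in; S = I/c = 5.7485 in³.

S_y ≈ 5.75 in³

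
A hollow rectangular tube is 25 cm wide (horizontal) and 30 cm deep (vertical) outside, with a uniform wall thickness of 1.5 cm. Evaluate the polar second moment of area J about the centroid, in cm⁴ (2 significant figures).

Split into non-overlapping primitives; take the origin at the lower-left of the bounding box.
Outer rectangle: 25 × 30, A = 750 cm², y = 15 cm, Ī = 56 250 cm⁴.
Inner void (subtracted): 22 × 27, A = 594 cm², y = 15 cm, Ī = 36 086 cm⁴.
By symmetry the centroid is at mid-height, ȳ = 15 cm.
All pieces are centred on the centroidal x-axis, so I = ΣĪ (holes subtracted) = 20 165 cm⁴.
Repeating about the centroidal y-axis gives I_y = 15 105 cm⁴.
Polar second moment: J = I_x + I_y = 35 269 cm⁴.

J ≈ 3.5 × 10⁴ cm⁴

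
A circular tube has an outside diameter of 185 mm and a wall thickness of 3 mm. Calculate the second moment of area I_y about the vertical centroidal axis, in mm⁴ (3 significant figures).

Treat the section as a set of non-overlapping primitives; coordinates are from the bounding-box lower-left.
Outer circle: ⌀185, A = 26 880 mm², x = 92.5 mm, Ī = 57 498 539 mm⁴.
Bore (subtracted): ⌀179, A = 25 165 mm², x = 92.5 mm, Ī = 50 394 370 mm⁴.
By symmetry the centroid is at mid-width, x̄ = 92.5 mm.
All pieces are centred on the vertical centroidal axis, so I = ΣĪ (holes subtracted) = 7 104 169 mm⁴.

I_y ≈ 7.10 × 10⁶ mm⁴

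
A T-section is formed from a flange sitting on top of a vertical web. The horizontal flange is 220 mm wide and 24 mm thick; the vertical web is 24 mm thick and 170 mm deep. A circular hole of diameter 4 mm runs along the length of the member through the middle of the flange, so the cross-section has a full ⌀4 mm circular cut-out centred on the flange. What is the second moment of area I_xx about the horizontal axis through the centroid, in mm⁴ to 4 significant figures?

Break the section into simple shapes (no overlaps), measuring from the bottom-left corner of the bounding box.
Flange: 220 × 24, A = 5 280 mm², y = 182 mm, Ī = 253 440 mm⁴.
Web: 24 × 170, A = 4 080 mm², y = 85 mm, Ī = 9 826 000 mm⁴.
Hole (subtracted): ⌀4, A = 12.5664 mm², y = 182 mm, Ī = 12.5664 mm⁴.
Centroid: ȳ = ΣA·y / ΣA = 139.661 mm.
Transfer each piece to the horizontal axis through the centroid using Ī + A·d² with d = y − 139.661:
  flange: d = 42.3389 mm → contributes +9 718 273 mm⁴
  web: d = -54.6611 mm → contributes +22 016 373 mm⁴
  hole: d = 42.3389 mm → contributes −22538.8 mm⁴
Total I = 31 712 107 mm⁴.

I_xx ≈ 3.171 × 10⁷ mm⁴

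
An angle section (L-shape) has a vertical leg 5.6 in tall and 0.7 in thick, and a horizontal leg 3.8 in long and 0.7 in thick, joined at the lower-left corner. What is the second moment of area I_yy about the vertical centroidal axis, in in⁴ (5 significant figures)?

Treat the section as a set of non-overlapping primitives; coordinates are from the bounding-box lower-left.
Vertical leg: 0.7 × 5.6, A = 3.92 in², x = 0.35 in, Ī = 0.1600667 in⁴.
Horizontal leg (remainder): 3.1 × 0.7, A = 2.17 in², x = 2.25 in, Ī = 1.737808 in⁴.
Centroid: x̄ = ΣA·x / ΣA = 1.027011 in.
Transfer each piece to the vertical centroidal axis using Ī + A·d² with d = x − 1.027011:
  vertical leg: d = -0.6770115 in → contributes +1.956777 in⁴
  horizontal leg (remainder): d = 1.222989 in → contributes +4.983479 in⁴
Total I = 6.940257 in⁴.

I_yy ≈ 6.9403 in⁴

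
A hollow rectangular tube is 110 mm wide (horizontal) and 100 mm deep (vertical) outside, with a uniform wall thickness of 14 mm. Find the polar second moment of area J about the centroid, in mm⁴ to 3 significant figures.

Treat the section as a set of non-overlapping primitives; coordinates are from the bounding-box lower-left.
Outer rectangle: 110 × 100, A = 11 000 mm², y = 50 mm, Ī = 9 166 667 mm⁴.
Inner void (subtracted): 82 × 72, A = 5 904 mm², y = 50 mm, Ī = 2 550 528 mm⁴.
By symmetry the centroid is at mid-height, ȳ = 50 mm.
All pieces are centred on the centroidal x-axis, so I = ΣĪ (holes subtracted) = 6 616 139 mm⁴.
Repeating about the centroidal y-axis gives I_y = 7 783 459 mm⁴.
Polar second moment: J = I_x + I_y = 14 399 597 mm⁴.

J ≈ 1.44 × 10⁷ mm⁴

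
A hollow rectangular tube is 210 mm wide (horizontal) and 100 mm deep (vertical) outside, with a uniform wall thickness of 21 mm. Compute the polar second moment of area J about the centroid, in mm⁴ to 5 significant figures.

J ≈ 6.9026 × 10⁷ mm⁴

Break the section into simple shapes (no overlaps), measuring from the bottom-left corner of the bounding box.
Outer rectangle: 210 × 100, A = 21 000 mm², y = 50 mm, Ī = 17 500 000 mm⁴.
Inner void (subtracted): 168 × 58, A = 9 744 mm², y = 50 mm, Ī = 2 731 568 mm⁴.
By symmetry the centroid is at mid-height, ȳ = 50 mm.
All pieces are centred on the centroidal x-axis, so I = ΣĪ (holes subtracted) = 14 768 432 mm⁴.
Repeating about the centroidal y-axis gives I_y = 54 257 112 mm⁴.
Polar second moment: J = I_x + I_y = 69 025 544 mm⁴.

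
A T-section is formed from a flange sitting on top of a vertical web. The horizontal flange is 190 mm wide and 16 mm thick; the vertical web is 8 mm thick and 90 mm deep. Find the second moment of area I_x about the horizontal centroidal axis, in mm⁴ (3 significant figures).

I_x ≈ 2.19 × 10⁶ mm⁴

Treat the section as a set of non-overlapping primitives; coordinates are from the bounding-box lower-left.
Flange: 190 × 16, A = 3 040 mm², y = 98 mm, Ī = 64 853 mm⁴.
Web: 8 × 90, A = 720 mm², y = 45 mm, Ī = 486 000 mm⁴.
Centroid: ȳ = ΣA·y / ΣA = 87.851 mm.
Transfer each piece to the horizontal centroidal axis using Ī + A·d² with d = y − 87.851:
  flange: d = 10.149 mm → contributes +377 976 mm⁴
  web: d = -42.851 mm → contributes +1 808 074 mm⁴
Total I = 2 186 050 mm⁴.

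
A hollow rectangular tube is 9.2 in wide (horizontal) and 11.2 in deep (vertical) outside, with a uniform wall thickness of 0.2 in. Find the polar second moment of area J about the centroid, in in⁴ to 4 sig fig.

J ≈ 266.8 in⁴

Split into non-overlapping primitives; take the origin at the lower-left of the bounding box.
Outer rectangle: 9.2 × 11.2, A = 103.04 in², y = 5.6 in, Ī = 1077.11 in⁴.
Inner void (subtracted): 8.8 × 10.8, A = 95.04 in², y = 5.6 in, Ī = 923.789 in⁴.
By symmetry the centroid is at mid-height, ȳ = 5.6 in.
All pieces are centred on the centroidal x-axis, so I = ΣĪ (holes subtracted) = 153.323 in⁴.
Repeating about the centroidal y-axis gives I_y = 113.451 in⁴.
Polar second moment: J = I_x + I_y = 266.773 in⁴.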